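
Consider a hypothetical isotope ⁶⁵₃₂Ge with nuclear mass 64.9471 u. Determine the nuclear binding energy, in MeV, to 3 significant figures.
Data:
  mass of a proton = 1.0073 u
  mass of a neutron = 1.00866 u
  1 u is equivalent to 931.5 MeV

The nucleus contains 32 protons and 65 − 32 = 33 neutrons.
Total constituent mass: 32 × 1.0073 + 33 × 1.00866 = 65.51938 u
Mass defect Δm = 65.51938 − 64.9471 = 0.57228 u
E_B = 0.57228 × 931.5 = 533.079 MeV

533 MeV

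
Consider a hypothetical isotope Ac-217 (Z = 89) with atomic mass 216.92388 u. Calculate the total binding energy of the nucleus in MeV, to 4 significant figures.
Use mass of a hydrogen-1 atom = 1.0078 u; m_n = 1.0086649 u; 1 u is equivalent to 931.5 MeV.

Mass of separated nucleons = 89(1.0078) + 128(1.0086649) = 89.6942 + 129.1091072 = 218.8033072 u
Mass defect Δm = 218.8033072 − 216.92388 = 1.8794272 u
E_B = 1.8794272 × 931.5 = 1750.69 MeV

1751 MeV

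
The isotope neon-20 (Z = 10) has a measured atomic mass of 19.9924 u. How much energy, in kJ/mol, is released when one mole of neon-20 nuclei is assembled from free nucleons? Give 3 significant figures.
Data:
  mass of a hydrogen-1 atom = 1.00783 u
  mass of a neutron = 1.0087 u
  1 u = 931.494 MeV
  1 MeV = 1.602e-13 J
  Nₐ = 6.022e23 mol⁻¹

Σm = 10·m(¹H) + 10·m_n = 10.07830 + 10.0870 = 20.16530 u
Δm = 20.16530 − 19.9924 = 0.17290 u
Converting to energy: 0.17290 u × 931.494 MeV/u = 161.055 MeV
Per nucleus in joules: 161.055 MeV × 1.602e-13 J/MeV = 2.5801e-11 J
Per mole: 2.5801e-11 J × 6.022e23 mol⁻¹ = 1.5537e+13 J/mol

1.55e+10 kJ/mol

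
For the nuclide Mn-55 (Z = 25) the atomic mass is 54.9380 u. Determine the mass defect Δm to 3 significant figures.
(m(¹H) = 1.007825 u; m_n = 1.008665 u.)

0.518 u

Total constituent mass: 25 × 1.007825 + 30 × 1.008665 = 55.455575 u
The mass defect is 55.455575 − 54.9380 = 0.517575 u.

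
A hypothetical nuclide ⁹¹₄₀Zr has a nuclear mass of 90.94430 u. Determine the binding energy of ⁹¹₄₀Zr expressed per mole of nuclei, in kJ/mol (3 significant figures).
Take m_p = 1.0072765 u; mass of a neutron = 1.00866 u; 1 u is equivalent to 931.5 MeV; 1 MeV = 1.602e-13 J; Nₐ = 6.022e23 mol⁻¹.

Total constituent mass: 40 × 1.0072765 + 51 × 1.00866 = 91.7327200 u
The mass defect is 91.7327200 − 90.94430 = 0.7884200 u.
E_B = 0.7884200 × 931.5 = 734.413 MeV
Per nucleus in joules: 734.413 MeV × 1.602e-13 J/MeV = 1.17653e-10 J
Per mole: 1.17653e-10 J × 6.022e23 mol⁻¹ = 7.0851e+13 J/mol

7.09e+10 kJ/mol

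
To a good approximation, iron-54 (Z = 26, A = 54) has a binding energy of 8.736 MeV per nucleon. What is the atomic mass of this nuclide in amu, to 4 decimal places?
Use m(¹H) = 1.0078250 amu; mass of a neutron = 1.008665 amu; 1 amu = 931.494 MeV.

Total binding energy = 54 × 8.736 = 471.744 MeV
Mass defect = 471.744 MeV / (931.494 MeV/amu) = 0.506438 amu
Constituent mass = 26(1.0078250) + 28(1.008665) = 54.4460700 amu
Atomic mass = 54.4460700 − 0.506438 = 53.9396320 amu ≈ 53.9396 amu (to 4 decimal places)

53.9396 amu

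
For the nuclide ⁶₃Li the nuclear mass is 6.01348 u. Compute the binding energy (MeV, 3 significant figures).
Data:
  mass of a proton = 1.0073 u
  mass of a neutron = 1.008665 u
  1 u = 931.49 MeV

32.1 MeV

The nucleus contains 3 protons and 6 − 3 = 3 neutrons.
Σm = 3·m_p + 3·m_n = 3.0219 + 3.025995 = 6.047895 u
Δm = 6.047895 − 6.01348 = 0.034415 u
Converting to energy: 0.034415 u × 931.49 MeV/u = 32.0572 MeV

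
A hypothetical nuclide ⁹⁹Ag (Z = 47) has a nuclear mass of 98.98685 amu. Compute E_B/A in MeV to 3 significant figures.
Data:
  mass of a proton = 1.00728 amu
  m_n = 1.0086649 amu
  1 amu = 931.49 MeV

The nucleus contains 47 protons and 99 − 47 = 52 neutrons.
Σm = 47·m_p + 52·m_n = 47.34216 + 52.4505748 = 99.7927348 amu
Mass defect Δm = 99.7927348 − 98.98685 = 0.8058848 amu
E_B = 0.8058848 × 931.49 = 750.674 MeV
BE/A = 750.674 MeV / 99 = 7.583 MeV/nucleon

7.58 MeV/nucleon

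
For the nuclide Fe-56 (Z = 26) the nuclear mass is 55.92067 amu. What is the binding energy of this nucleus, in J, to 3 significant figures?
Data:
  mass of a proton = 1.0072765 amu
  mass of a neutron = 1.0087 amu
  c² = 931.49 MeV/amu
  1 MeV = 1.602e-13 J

7.90e-11 J

Total constituent mass: 26 × 1.0072765 + 30 × 1.0087 = 56.4501890 amu
Mass defect Δm = 56.4501890 − 55.92067 = 0.5295190 amu
Binding energy = Δm·c² = 0.5295190 × 931.49 MeV/amu = 493.242 MeV
In joules: 493.242 MeV × 1.602e-13 J/MeV = 7.9017e-11 J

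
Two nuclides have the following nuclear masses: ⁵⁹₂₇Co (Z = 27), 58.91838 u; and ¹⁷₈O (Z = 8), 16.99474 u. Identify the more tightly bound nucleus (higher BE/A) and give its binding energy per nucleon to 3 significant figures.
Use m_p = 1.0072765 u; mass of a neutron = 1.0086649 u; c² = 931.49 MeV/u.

⁵⁹₂₇Co: Σm = 27(1.0072765) + 32(1.0086649) = 59.4737423 u; Δm = 0.5553623 u; E_B = 517.31 MeV; E_B/A = 8.768 MeV
¹⁷₈O: Σm = 8(1.0072765) + 9(1.0086649) = 17.1361961 u; Δm = 0.1414561 u; E_B = 131.76 MeV; E_B/A = 7.751 MeV
⁵⁹₂₇Co has the higher binding energy per nucleon, so it is the more tightly bound nucleus.

⁵⁹₂₇Co; 8.77 MeV/nucleon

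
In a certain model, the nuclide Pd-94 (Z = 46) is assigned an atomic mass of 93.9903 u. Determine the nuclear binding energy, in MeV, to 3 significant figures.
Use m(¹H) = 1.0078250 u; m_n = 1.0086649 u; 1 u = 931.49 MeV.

732 MeV

Z = 46, so N = A − Z = 94 − 46 = 48.
Σm = 46·m(¹H) + 48·m_n = 46.3599500 + 48.4159152 = 94.7758652 u
The mass defect is 94.7758652 − 93.9903 = 0.7855652 u.
Converting to energy: 0.7855652 u × 931.49 MeV/u = 731.746 MeV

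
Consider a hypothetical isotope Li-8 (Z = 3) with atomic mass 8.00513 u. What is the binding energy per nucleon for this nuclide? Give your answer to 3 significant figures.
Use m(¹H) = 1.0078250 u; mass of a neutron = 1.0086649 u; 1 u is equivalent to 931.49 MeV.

With 3 protons and 5 neutrons (A = 8):
Σm = 3·m(¹H) + 5·m_n = 3.0234750 + 5.0433245 = 8.0667995 u
Δm = 8.0667995 − 8.00513 = 0.0616695 u
E_B = 0.0616695 × 931.49 = 57.4445 MeV
BE/A = 57.4445 MeV / 8 = 7.181 MeV/nucleon

7.18 MeV/nucleon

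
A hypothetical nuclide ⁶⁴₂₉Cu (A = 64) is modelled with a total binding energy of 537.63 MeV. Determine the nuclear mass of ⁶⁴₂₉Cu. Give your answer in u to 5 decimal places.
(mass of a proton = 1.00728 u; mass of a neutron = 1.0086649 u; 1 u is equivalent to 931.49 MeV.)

63.93722 u

Mass defect = 537.63 MeV / (931.49 MeV/u) = 0.5771721 u
Constituent mass = 29(1.00728) + 35(1.0086649) = 64.5143915 u
Nuclear mass = 64.5143915 − 0.5771721 = 63.9372194 u ≈ 63.93722 u (to 5 decimal places)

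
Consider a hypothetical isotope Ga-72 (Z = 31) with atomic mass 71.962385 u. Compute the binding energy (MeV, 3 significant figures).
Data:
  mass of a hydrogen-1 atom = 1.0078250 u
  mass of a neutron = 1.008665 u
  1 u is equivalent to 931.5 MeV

With 31 protons and 41 neutrons (A = 72):
Σm = 31·m(¹H) + 41·m_n = 31.2425750 + 41.355265 = 72.5978400 u
Δm = 72.5978400 − 71.962385 = 0.6354550 u
E_B = 0.6354550 × 931.5 = 591.926 MeV

592 MeV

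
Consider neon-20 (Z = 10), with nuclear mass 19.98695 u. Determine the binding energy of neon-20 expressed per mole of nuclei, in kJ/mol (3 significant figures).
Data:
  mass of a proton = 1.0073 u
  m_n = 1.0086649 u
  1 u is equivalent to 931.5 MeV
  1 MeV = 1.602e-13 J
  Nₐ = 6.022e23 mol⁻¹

Z = 10, so N = A − Z = 20 − 10 = 10.
Mass of separated nucleons = 10(1.0073) + 10(1.0086649) = 10.0730 + 10.0866490 = 20.1596490 u
Δm = 20.1596490 − 19.98695 = 0.1726990 u
E_B = 0.1726990 × 931.5 = 160.869 MeV
Per nucleus in joules: 160.869 MeV × 1.602e-13 J/MeV = 2.5771e-11 J
Per mole: 2.5771e-11 J × 6.022e23 mol⁻¹ = 1.5519e+13 J/mol

1.55e+10 kJ/mol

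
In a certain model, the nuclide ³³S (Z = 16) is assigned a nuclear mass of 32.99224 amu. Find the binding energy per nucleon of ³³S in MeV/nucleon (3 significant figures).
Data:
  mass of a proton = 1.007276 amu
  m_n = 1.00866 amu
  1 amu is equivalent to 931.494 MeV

The nucleus contains 16 protons and 33 − 16 = 17 neutrons.
Σm = 16·m_p + 17·m_n = 16.116416 + 17.14722 = 33.263636 amu
Δm = 33.263636 − 32.99224 = 0.271396 amu
Converting to energy: 0.271396 amu × 931.494 MeV/amu = 252.804 MeV
Per nucleon: 252.804 / 33 = 7.661 MeV

7.66 MeV/nucleon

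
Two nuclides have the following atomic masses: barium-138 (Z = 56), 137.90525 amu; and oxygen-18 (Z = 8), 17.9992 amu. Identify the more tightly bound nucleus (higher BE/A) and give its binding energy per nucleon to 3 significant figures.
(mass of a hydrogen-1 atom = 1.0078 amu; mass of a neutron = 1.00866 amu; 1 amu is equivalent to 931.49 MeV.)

barium-138; 8.38 MeV/nucleon

barium-138: Σm = 56(1.0078) + 82(1.00866) = 139.14692 amu; Δm = 1.24167 amu; E_B = 1156.6 MeV; E_B/A = 8.381 MeV
oxygen-18: Σm = 8(1.0078) + 10(1.00866) = 18.14900 amu; Δm = 0.14980 amu; E_B = 139.54 MeV; E_B/A = 7.752 MeV
barium-138 has the higher binding energy per nucleon, so it is the more tightly bound nucleus.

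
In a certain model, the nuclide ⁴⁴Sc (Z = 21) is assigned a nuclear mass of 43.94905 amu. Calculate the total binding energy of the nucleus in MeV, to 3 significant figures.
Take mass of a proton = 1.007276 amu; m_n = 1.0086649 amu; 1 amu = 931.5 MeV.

375 MeV

The nucleus contains 21 protons and 44 − 21 = 23 neutrons.
Total constituent mass: 21 × 1.007276 + 23 × 1.0086649 = 44.3520887 amu
Mass defect Δm = 44.3520887 − 43.94905 = 0.4030387 amu
Binding energy = Δm·c² = 0.4030387 × 931.5 MeV/amu = 375.431 MeV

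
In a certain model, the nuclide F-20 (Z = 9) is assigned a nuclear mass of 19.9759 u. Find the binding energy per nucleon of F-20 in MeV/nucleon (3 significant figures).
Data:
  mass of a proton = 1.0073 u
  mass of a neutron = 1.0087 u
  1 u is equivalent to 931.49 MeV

With 9 protons and 11 neutrons (A = 20):
Mass of separated nucleons = 9(1.0073) + 11(1.0087) = 9.0657 + 11.0957 = 20.1614 u
The mass defect is 20.1614 − 19.9759 = 0.1855 u.
Binding energy = Δm·c² = 0.1855 × 931.49 MeV/u = 172.791 MeV
Dividing by A = 20 gives 8.640 MeV per nucleon.

8.64 MeV/nucleon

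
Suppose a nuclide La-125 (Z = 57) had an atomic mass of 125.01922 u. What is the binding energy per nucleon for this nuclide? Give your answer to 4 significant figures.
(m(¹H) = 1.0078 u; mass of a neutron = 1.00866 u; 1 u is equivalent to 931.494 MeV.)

Σm = 57·m(¹H) + 68·m_n = 57.4446 + 68.58888 = 126.03348 u
Δm = 126.03348 − 125.01922 = 1.01426 u
Converting to energy: 1.01426 u × 931.494 MeV/u = 944.777 MeV
Per nucleon: 944.777 / 125 = 7.558 MeV

7.558 MeV/nucleon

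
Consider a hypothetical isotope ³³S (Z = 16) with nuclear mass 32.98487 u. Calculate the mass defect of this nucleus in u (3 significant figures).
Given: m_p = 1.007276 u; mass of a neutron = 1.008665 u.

0.279 u

With 16 protons and 17 neutrons (A = 33):
Σm = 16·m_p + 17·m_n = 16.116416 + 17.147305 = 33.263721 u
The mass defect is 33.263721 − 32.98487 = 0.278851 u.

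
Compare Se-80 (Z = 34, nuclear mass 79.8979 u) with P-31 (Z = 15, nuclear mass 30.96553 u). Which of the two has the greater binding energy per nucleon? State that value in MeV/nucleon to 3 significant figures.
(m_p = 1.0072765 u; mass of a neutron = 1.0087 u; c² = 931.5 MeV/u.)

Se-80: Σm = 34(1.0072765) + 46(1.0087) = 80.6476010 u; Δm = 0.7497010 u; E_B = 698.35 MeV; E_B/A = 8.729 MeV
P-31: Σm = 15(1.0072765) + 16(1.0087) = 31.2483475 u; Δm = 0.2828175 u; E_B = 263.44 MeV; E_B/A = 8.498 MeV
Se-80 has the higher binding energy per nucleon, so it is the more tightly bound nucleus.

Se-80; 8.73 MeV/nucleon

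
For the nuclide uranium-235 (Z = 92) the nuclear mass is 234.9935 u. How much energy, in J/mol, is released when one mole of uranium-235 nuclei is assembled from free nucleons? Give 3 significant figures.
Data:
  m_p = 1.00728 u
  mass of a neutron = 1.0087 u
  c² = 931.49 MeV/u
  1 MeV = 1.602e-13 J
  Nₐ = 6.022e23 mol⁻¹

With 92 protons and 143 neutrons (A = 235):
Total constituent mass: 92 × 1.00728 + 143 × 1.0087 = 236.91386 u
Δm = 236.91386 − 234.9935 = 1.92036 u
Binding energy = Δm·c² = 1.92036 × 931.49 MeV/u = 1788.80 MeV
Per nucleus in joules: 1788.80 MeV × 1.602e-13 J/MeV = 2.8657e-10 J
Per mole: 2.8657e-10 J × 6.022e23 mol⁻¹ = 1.7257e+14 J/mol

1.73e+14 J/mol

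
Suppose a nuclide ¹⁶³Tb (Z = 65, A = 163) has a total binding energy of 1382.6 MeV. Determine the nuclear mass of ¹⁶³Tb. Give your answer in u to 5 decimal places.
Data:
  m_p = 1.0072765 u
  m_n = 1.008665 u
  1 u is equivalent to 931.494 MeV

162.83786 u

Mass defect = 1382.6 MeV / (931.494 MeV/u) = 1.4842822 u
Constituent mass = 65(1.0072765) + 98(1.008665) = 164.3221425 u
Nuclear mass = 164.3221425 − 1.4842822 = 162.8378603 u ≈ 162.83786 u (to 5 decimal places)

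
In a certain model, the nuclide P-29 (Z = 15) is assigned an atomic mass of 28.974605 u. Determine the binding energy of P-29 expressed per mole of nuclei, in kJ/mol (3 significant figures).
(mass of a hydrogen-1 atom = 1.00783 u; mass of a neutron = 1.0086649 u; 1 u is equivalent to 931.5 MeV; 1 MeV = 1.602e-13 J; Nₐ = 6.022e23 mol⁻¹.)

2.37e+10 kJ/mol

With 15 protons and 14 neutrons (A = 29):
Total constituent mass: 15 × 1.00783 + 14 × 1.0086649 = 29.2387586 u
Δm = 29.2387586 − 28.974605 = 0.2641536 u
Converting to energy: 0.2641536 u × 931.5 MeV/u = 246.059 MeV
Per nucleus in joules: 246.059 MeV × 1.602e-13 J/MeV = 3.9419e-11 J
Per mole: 3.9419e-11 J × 6.022e23 mol⁻¹ = 2.3738e+13 J/mol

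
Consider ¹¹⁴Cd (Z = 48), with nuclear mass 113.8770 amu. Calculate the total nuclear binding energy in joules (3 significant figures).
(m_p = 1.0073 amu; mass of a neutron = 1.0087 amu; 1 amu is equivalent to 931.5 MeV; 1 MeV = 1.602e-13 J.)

The nucleus contains 48 protons and 114 − 48 = 66 neutrons.
Total constituent mass: 48 × 1.0073 + 66 × 1.0087 = 114.9246 amu
The mass defect is 114.9246 − 113.8770 = 1.0476 amu.
Converting to energy: 1.0476 amu × 931.5 MeV/amu = 975.839 MeV
In joules: 975.839 MeV × 1.602e-13 J/MeV = 1.5633e-10 J

1.56e-10 J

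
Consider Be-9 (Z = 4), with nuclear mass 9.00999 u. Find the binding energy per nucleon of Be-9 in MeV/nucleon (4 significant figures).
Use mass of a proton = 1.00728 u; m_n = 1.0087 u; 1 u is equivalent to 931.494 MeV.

6.482 MeV/nucleon

With 4 protons and 5 neutrons (A = 9):
Total constituent mass: 4 × 1.00728 + 5 × 1.0087 = 9.07262 u
Mass defect Δm = 9.07262 − 9.00999 = 0.06263 u
E_B = 0.06263 × 931.494 = 58.3395 MeV
Per nucleon: 58.3395 / 9 = 6.482 MeV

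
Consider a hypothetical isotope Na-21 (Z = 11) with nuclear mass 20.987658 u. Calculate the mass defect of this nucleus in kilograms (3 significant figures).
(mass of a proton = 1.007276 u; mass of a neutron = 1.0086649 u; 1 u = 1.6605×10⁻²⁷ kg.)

Σm = 11·m_p + 10·m_n = 11.080036 + 10.0866490 = 21.1666850 u
Δm = 21.1666850 − 20.987658 = 0.1790270 u
In SI units: 0.1790270 u × 1.6605×10⁻²⁷ kg/u = 2.9727e-28 kg

2.97e-28 kg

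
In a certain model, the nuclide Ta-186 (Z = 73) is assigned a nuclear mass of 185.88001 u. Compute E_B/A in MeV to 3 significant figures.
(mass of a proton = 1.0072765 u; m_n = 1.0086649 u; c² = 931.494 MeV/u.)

Total constituent mass: 73 × 1.0072765 + 113 × 1.0086649 = 187.5103182 u
The mass defect is 187.5103182 − 185.88001 = 1.6303082 u.
E_B = 1.6303082 × 931.494 = 1518.62 MeV
Per nucleon: 1518.62 / 186 = 8.1646 MeV

8.16 MeV/nucleon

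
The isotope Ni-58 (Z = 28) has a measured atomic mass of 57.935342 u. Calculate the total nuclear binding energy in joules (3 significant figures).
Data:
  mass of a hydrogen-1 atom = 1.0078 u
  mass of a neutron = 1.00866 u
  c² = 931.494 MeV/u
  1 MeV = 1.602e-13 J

8.10e-11 J

Mass of separated nucleons = 28(1.0078) + 30(1.00866) = 28.2184 + 30.25980 = 58.47820 u
Mass defect Δm = 58.47820 − 57.935342 = 0.542858 u
Binding energy = Δm·c² = 0.542858 × 931.494 MeV/u = 505.669 MeV
In joules: 505.669 MeV × 1.602e-13 J/MeV = 8.1008e-11 J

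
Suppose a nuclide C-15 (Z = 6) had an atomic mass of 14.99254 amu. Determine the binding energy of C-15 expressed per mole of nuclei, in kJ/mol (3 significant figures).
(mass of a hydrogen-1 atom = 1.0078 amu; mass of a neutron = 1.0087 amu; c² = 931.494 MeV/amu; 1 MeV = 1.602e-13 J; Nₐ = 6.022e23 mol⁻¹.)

1.19e+10 kJ/mol

The nucleus contains 6 protons and 15 − 6 = 9 neutrons.
Mass of separated nucleons = 6(1.0078) + 9(1.0087) = 6.0468 + 9.0783 = 15.1251 amu
Mass defect Δm = 15.1251 − 14.99254 = 0.13256 amu
Converting to energy: 0.13256 amu × 931.494 MeV/amu = 123.479 MeV
Per nucleus in joules: 123.479 MeV × 1.602e-13 J/MeV = 1.9781e-11 J
Per mole: 1.9781e-11 J × 6.022e23 mol⁻¹ = 1.1912e+13 J/mol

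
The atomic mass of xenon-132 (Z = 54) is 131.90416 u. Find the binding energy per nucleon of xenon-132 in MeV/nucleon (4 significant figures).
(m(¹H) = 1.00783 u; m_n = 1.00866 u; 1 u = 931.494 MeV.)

8.427 MeV/nucleon

Σm = 54·m(¹H) + 78·m_n = 54.42282 + 78.67548 = 133.09830 u
The mass defect is 133.09830 − 131.90416 = 1.19414 u.
E_B = 1.19414 × 931.494 = 1112.33 MeV
BE/A = 1112.33 MeV / 132 = 8.427 MeV/nucleon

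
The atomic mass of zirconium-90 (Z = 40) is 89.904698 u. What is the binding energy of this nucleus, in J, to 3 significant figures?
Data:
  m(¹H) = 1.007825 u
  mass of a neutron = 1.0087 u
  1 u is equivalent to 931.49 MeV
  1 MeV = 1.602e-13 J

1.26e-10 J

With 40 protons and 50 neutrons (A = 90):
Mass of separated nucleons = 40(1.007825) + 50(1.0087) = 40.313000 + 50.4350 = 90.748000 u
Mass defect Δm = 90.748000 − 89.904698 = 0.843302 u
Converting to energy: 0.843302 u × 931.49 MeV/u = 785.527 MeV
In joules: 785.527 MeV × 1.602e-13 J/MeV = 1.2584e-10 J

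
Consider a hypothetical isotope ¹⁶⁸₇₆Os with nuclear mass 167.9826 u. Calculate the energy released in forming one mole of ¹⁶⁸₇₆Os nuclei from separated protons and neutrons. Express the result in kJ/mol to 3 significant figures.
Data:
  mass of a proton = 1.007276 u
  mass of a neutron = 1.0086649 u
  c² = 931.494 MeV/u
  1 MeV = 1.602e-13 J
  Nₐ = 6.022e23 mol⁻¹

1.23e+11 kJ/mol

The nucleus contains 76 protons and 168 − 76 = 92 neutrons.
Σm = 76·m_p + 92·m_n = 76.552976 + 92.7971708 = 169.3501468 u
Mass defect Δm = 169.3501468 − 167.9826 = 1.3675468 u
Binding energy = Δm·c² = 1.3675468 × 931.494 MeV/u = 1273.86 MeV
Per nucleus in joules: 1273.86 MeV × 1.602e-13 J/MeV = 2.0407e-10 J
Per mole: 2.0407e-10 J × 6.022e23 mol⁻¹ = 1.2289e+14 J/mol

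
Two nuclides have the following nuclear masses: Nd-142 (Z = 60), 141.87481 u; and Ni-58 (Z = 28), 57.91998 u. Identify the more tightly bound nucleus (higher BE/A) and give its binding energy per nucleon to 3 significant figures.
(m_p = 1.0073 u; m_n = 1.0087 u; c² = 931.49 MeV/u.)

Nd-142: Σm = 60(1.0073) + 82(1.0087) = 143.1514 u; Δm = 1.27659 u; E_B = 1189.1 MeV; E_B/A = 8.374 MeV
Ni-58: Σm = 28(1.0073) + 30(1.0087) = 58.4654 u; Δm = 0.54542 u; E_B = 508.053 MeV; E_B/A = 8.760 MeV
Ni-58 has the higher binding energy per nucleon, so it is the more tightly bound nucleus.

Ni-58; 8.76 MeV/nucleon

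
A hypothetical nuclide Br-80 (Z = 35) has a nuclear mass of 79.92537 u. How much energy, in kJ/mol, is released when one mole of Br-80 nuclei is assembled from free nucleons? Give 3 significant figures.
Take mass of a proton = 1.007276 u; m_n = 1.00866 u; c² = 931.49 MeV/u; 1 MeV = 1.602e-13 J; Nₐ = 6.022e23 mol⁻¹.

The nucleus contains 35 protons and 80 − 35 = 45 neutrons.
Σm = 35·m_p + 45·m_n = 35.254660 + 45.38970 = 80.644360 u
Δm = 80.644360 − 79.92537 = 0.718990 u
Binding energy = Δm·c² = 0.718990 × 931.49 MeV/u = 669.732 MeV
Per nucleus in joules: 669.732 MeV × 1.602e-13 J/MeV = 1.0729e-10 J
Per mole: 1.0729e-10 J × 6.022e23 mol⁻¹ = 6.4610e+13 J/mol

6.46e+10 kJ/mol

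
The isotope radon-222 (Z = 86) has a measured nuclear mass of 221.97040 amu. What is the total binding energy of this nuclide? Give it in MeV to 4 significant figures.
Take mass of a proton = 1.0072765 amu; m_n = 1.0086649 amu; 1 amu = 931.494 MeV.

Σm = 86·m_p + 136·m_n = 86.6257790 + 137.1784264 = 223.8042054 amu
The mass defect is 223.8042054 − 221.97040 = 1.8338054 amu.
E_B = 1.8338054 × 931.494 = 1708.18 MeV

1708 MeV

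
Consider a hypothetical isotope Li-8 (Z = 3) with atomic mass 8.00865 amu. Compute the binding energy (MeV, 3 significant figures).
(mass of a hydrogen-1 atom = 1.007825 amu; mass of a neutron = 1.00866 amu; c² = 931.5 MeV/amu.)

54.1 MeV

With 3 protons and 5 neutrons (A = 8):
Mass of separated nucleons = 3(1.007825) + 5(1.00866) = 3.023475 + 5.04330 = 8.066775 amu
The mass defect is 8.066775 − 8.00865 = 0.058125 amu.
E_B = 0.058125 × 931.5 = 54.1434 MeV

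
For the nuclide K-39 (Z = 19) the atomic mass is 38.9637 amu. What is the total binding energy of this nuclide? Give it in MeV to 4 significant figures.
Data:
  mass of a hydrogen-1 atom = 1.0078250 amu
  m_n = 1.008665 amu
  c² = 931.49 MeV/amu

The nucleus contains 19 protons and 39 − 19 = 20 neutrons.
Mass of separated nucleons = 19(1.0078250) + 20(1.008665) = 19.1486750 + 20.173300 = 39.3219750 amu
Δm = 39.3219750 − 38.9637 = 0.3582750 amu
Converting to energy: 0.3582750 amu × 931.49 MeV/amu = 333.730 MeV

333.7 MeV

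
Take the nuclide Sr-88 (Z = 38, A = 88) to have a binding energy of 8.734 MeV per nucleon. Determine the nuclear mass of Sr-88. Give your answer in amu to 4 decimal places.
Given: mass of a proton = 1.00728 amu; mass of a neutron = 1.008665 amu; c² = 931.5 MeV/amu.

87.8848 amu

Total binding energy = 88 × 8.734 = 768.592 MeV
Mass defect = 768.592 MeV / (931.5 MeV/amu) = 0.825112 amu
Constituent mass = 38(1.00728) + 50(1.008665) = 88.709890 amu
Nuclear mass = 88.709890 − 0.825112 = 87.884778 amu ≈ 87.8848 amu (to 4 decimal places)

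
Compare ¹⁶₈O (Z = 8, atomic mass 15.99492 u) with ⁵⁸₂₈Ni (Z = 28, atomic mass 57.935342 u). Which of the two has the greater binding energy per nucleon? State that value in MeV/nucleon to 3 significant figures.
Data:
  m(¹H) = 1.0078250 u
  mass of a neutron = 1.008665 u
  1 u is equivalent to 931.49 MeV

¹⁶₈O: Σm = 8(1.0078250) + 8(1.008665) = 16.1319200 u; Δm = 0.1370000 u; E_B = 127.61 MeV; E_B/A = 7.976 MeV
⁵⁸₂₈Ni: Σm = 28(1.0078250) + 30(1.008665) = 58.4790500 u; Δm = 0.5437080 u; E_B = 506.46 MeV; E_B/A = 8.732 MeV
⁵⁸₂₈Ni has the higher binding energy per nucleon, so it is the more tightly bound nucleus.

⁵⁸₂₈Ni; 8.73 MeV/nucleon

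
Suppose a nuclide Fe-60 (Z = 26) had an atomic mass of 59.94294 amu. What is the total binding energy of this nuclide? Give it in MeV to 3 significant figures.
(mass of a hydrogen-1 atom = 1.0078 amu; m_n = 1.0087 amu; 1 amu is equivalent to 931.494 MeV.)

518 MeV

With 26 protons and 34 neutrons (A = 60):
Σm = 26·m(¹H) + 34·m_n = 26.2028 + 34.2958 = 60.4986 amu
Δm = 60.4986 − 59.94294 = 0.55566 amu
Binding energy = Δm·c² = 0.55566 × 931.494 MeV/amu = 517.594 MeV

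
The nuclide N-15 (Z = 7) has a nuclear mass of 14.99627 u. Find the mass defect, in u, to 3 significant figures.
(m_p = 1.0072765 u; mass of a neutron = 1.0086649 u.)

Σm = 7·m_p + 8·m_n = 7.0509355 + 8.0693192 = 15.1202547 u
Mass defect Δm = 15.1202547 − 14.99627 = 0.1239847 u

0.124 u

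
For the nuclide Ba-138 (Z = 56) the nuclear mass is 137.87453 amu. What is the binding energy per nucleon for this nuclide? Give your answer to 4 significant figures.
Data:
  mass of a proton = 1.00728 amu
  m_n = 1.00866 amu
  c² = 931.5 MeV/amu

Mass of separated nucleons = 56(1.00728) + 82(1.00866) = 56.40768 + 82.71012 = 139.11780 amu
The mass defect is 139.11780 − 137.87453 = 1.24327 amu.
Converting to energy: 1.24327 amu × 931.5 MeV/amu = 1158.11 MeV
Per nucleon: 1158.11 / 138 = 8.392 MeV

8.392 MeV/nucleon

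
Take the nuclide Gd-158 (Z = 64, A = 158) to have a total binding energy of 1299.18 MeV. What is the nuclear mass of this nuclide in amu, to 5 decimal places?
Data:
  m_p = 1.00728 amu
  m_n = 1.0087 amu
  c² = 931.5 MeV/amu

Mass defect = 1299.18 MeV / (931.5 MeV/amu) = 1.3947182 amu
Constituent mass = 64(1.00728) + 94(1.0087) = 159.28372 amu
Nuclear mass = 159.28372 − 1.3947182 = 157.8890018 amu ≈ 157.88900 amu (to 5 decimal places)

157.88900 amu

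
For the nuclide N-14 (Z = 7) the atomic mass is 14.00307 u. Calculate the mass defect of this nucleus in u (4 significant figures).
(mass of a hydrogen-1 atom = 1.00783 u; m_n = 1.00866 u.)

Mass of separated nucleons = 7(1.00783) + 7(1.00866) = 7.05481 + 7.06062 = 14.11543 u
Mass defect Δm = 14.11543 − 14.00307 = 0.11236 u

0.1124 u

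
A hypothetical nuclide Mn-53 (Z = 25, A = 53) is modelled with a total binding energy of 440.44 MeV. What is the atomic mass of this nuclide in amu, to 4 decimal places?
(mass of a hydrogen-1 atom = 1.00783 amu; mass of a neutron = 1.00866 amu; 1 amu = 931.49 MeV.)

52.9654 amu

Mass defect = 440.44 MeV / (931.49 MeV/amu) = 0.472834 amu
Constituent mass = 25(1.00783) + 28(1.00866) = 53.43823 amu
Atomic mass = 53.43823 − 0.472834 = 52.965396 amu ≈ 52.9654 amu (to 4 decimal places)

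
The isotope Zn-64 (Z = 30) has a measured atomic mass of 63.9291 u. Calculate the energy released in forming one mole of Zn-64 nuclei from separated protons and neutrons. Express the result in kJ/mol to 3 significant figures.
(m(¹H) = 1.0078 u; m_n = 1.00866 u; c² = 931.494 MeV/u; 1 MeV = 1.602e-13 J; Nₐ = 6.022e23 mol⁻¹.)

The nucleus contains 30 protons and 64 − 30 = 34 neutrons.
Total constituent mass: 30 × 1.0078 + 34 × 1.00866 = 64.52844 u
Δm = 64.52844 − 63.9291 = 0.59934 u
E_B = 0.59934 × 931.494 = 558.282 MeV
Per nucleus in joules: 558.282 MeV × 1.602e-13 J/MeV = 8.9437e-11 J
Per mole: 8.9437e-11 J × 6.022e23 mol⁻¹ = 5.3859e+13 J/mol

5.39e+10 kJ/mol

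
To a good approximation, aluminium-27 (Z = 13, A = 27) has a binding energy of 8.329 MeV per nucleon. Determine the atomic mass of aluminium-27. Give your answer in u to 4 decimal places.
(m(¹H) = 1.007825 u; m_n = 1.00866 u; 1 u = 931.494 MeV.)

26.9815 u

Total binding energy = 27 × 8.329 = 224.883 MeV
Mass defect = 224.883 MeV / (931.494 MeV/u) = 0.241422 u
Constituent mass = 13(1.007825) + 14(1.00866) = 27.222965 u
Atomic mass = 27.222965 − 0.241422 = 26.981543 u ≈ 26.9815 u (to 4 decimal places)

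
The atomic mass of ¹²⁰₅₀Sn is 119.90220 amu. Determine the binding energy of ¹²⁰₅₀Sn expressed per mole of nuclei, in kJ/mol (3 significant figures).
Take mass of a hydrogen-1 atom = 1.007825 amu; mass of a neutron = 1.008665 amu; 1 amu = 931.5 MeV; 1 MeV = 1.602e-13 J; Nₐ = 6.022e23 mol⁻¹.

Total constituent mass: 50 × 1.007825 + 70 × 1.008665 = 120.997800 amu
Δm = 120.997800 − 119.90220 = 1.095600 amu
Binding energy = Δm·c² = 1.095600 × 931.5 MeV/amu = 1020.55 MeV
Per nucleus in joules: 1020.55 MeV × 1.602e-13 J/MeV = 1.6349e-10 J
Per mole: 1.6349e-10 J × 6.022e23 mol⁻¹ = 9.8454e+13 J/mol

9.85e+10 kJ/mol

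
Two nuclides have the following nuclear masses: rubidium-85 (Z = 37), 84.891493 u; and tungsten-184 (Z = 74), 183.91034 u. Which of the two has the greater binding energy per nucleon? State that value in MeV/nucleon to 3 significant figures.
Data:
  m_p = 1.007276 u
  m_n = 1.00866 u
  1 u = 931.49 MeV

rubidium-85: Σm = 37(1.007276) + 48(1.00866) = 85.684892 u; Δm = 0.793399 u; E_B = 739.04 MeV; E_B/A = 8.6946 MeV
tungsten-184: Σm = 74(1.007276) + 110(1.00866) = 185.491024 u; Δm = 1.580684 u; E_B = 1472.4 MeV; E_B/A = 8.002 MeV
rubidium-85 has the higher binding energy per nucleon, so it is the more tightly bound nucleus.

rubidium-85; 8.69 MeV/nucleon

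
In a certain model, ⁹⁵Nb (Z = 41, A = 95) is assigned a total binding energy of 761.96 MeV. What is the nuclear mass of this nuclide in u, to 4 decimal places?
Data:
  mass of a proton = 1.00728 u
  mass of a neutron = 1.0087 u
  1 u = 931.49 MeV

Mass defect = 761.96 MeV / (931.49 MeV/u) = 0.818001 u
Constituent mass = 41(1.00728) + 54(1.0087) = 95.76828 u
Nuclear mass = 95.76828 − 0.818001 = 94.950279 u ≈ 94.9503 u (to 4 decimal places)

94.9503 u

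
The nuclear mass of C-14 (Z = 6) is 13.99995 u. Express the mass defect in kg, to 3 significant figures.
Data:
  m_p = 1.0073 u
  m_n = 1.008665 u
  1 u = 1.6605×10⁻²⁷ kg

1.88e-28 kg

Mass of separated nucleons = 6(1.0073) + 8(1.008665) = 6.0438 + 8.069320 = 14.113120 u
Δm = 14.113120 − 13.99995 = 0.113170 u
In SI units: 0.113170 u × 1.6605×10⁻²⁷ kg/u = 1.8792e-28 kg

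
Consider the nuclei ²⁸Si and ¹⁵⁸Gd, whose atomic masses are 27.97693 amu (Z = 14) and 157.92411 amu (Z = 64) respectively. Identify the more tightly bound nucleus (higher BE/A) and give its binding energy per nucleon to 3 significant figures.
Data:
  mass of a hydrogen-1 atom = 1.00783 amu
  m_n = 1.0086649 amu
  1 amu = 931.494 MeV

²⁸Si: Σm = 14(1.00783) + 14(1.0086649) = 28.2309286 amu; Δm = 0.2539986 amu; E_B = 236.60 MeV; E_B/A = 8.450 MeV
¹⁵⁸Gd: Σm = 64(1.00783) + 94(1.0086649) = 159.3156206 amu; Δm = 1.3915106 amu; E_B = 1296.2 MeV; E_B/A = 8.204 MeV
²⁸Si has the higher binding energy per nucleon, so it is the more tightly bound nucleus.

²⁸Si; 8.45 MeV/nucleon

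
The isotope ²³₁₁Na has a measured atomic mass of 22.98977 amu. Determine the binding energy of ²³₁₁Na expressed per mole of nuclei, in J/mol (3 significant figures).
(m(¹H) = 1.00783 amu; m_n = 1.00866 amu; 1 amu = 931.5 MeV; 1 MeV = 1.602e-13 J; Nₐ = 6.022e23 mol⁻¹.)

With 11 protons and 12 neutrons (A = 23):
Σm = 11·m(¹H) + 12·m_n = 11.08613 + 12.10392 = 23.19005 amu
Δm = 23.19005 − 22.98977 = 0.20028 amu
E_B = 0.20028 × 931.5 = 186.561 MeV
Per nucleus in joules: 186.561 MeV × 1.602e-13 J/MeV = 2.9887e-11 J
Per mole: 2.9887e-11 J × 6.022e23 mol⁻¹ = 1.7998e+13 J/mol

1.80e+13 J/mol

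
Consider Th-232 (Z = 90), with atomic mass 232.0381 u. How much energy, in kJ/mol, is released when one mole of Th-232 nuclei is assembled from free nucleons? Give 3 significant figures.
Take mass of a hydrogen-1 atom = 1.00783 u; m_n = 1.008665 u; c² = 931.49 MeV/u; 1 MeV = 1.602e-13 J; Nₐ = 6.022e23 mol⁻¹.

1.70e+11 kJ/mol

Total constituent mass: 90 × 1.00783 + 142 × 1.008665 = 233.935130 u
Δm = 233.935130 − 232.0381 = 1.897030 u
Binding energy = Δm·c² = 1.897030 × 931.49 MeV/u = 1767.06 MeV
Per nucleus in joules: 1767.06 MeV × 1.602e-13 J/MeV = 2.8308e-10 J
Per mole: 2.8308e-10 J × 6.022e23 mol⁻¹ = 1.7047e+14 J/mol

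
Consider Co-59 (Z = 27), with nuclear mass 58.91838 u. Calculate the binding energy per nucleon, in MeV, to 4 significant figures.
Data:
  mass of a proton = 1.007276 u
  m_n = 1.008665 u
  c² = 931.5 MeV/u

8.768 MeV/nucleon

Z = 27, so N = A − Z = 59 − 27 = 32.
Σm = 27·m_p + 32·m_n = 27.196452 + 32.277280 = 59.473732 u
The mass defect is 59.473732 − 58.91838 = 0.555352 u.
Converting to energy: 0.555352 u × 931.5 MeV/u = 517.310 MeV
BE/A = 517.310 MeV / 59 = 8.768 MeV/nucleon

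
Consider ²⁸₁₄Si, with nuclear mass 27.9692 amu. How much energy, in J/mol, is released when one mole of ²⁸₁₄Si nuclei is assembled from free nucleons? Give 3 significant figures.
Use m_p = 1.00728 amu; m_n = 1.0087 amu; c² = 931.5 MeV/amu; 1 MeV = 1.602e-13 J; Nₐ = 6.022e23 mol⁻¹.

Mass of separated nucleons = 14(1.00728) + 14(1.0087) = 14.10192 + 14.1218 = 28.22372 amu
The mass defect is 28.22372 − 27.9692 = 0.25452 amu.
E_B = 0.25452 × 931.5 = 237.085 MeV
Per nucleus in joules: 237.085 MeV × 1.602e-13 J/MeV = 3.7981e-11 J
Per mole: 3.7981e-11 J × 6.022e23 mol⁻¹ = 2.2872e+13 J/mol

2.29e+13 J/mol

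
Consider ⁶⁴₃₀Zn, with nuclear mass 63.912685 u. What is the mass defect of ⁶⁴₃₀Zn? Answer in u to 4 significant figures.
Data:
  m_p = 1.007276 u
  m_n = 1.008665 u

Z = 30, so N = A − Z = 64 − 30 = 34.
Total constituent mass: 30 × 1.007276 + 34 × 1.008665 = 64.512890 u
Δm = 64.512890 − 63.912685 = 0.600205 u

0.6002 u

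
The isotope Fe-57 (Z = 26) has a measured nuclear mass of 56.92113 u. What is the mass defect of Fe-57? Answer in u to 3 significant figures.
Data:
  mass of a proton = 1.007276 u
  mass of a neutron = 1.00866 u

0.537 u

Z = 26, so N = A − Z = 57 − 26 = 31.
Mass of separated nucleons = 26(1.007276) + 31(1.00866) = 26.189176 + 31.26846 = 57.457636 u
Mass defect Δm = 57.457636 − 56.92113 = 0.536506 u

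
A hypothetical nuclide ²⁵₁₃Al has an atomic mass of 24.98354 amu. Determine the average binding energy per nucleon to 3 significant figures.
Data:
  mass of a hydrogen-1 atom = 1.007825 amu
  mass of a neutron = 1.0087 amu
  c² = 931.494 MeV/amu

Σm = 13·m(¹H) + 12·m_n = 13.101725 + 12.1044 = 25.206125 amu
Δm = 25.206125 − 24.98354 = 0.222585 amu
Binding energy = Δm·c² = 0.222585 × 931.494 MeV/amu = 207.337 MeV
Dividing by A = 25 gives 8.293 MeV per nucleon.

8.29 MeV/nucleon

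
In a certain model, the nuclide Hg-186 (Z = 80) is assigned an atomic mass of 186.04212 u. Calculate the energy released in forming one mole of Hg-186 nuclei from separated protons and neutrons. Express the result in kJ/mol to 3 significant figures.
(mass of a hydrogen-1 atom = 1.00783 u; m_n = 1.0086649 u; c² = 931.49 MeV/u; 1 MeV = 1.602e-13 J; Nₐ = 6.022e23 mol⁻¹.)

With 80 protons and 106 neutrons (A = 186):
Total constituent mass: 80 × 1.00783 + 106 × 1.0086649 = 187.5448794 u
The mass defect is 187.5448794 − 186.04212 = 1.5027594 u.
Binding energy = Δm·c² = 1.5027594 × 931.49 MeV/u = 1399.81 MeV
Per nucleus in joules: 1399.81 MeV × 1.602e-13 J/MeV = 2.2425e-10 J
Per mole: 2.2425e-10 J × 6.022e23 mol⁻¹ = 1.3504e+14 J/mol

1.35e+11 kJ/mol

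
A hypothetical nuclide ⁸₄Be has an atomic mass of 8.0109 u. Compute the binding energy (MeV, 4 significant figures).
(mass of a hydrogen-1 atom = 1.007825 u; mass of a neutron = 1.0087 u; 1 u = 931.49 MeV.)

The nucleus contains 4 protons and 8 − 4 = 4 neutrons.
Total constituent mass: 4 × 1.007825 + 4 × 1.0087 = 8.066100 u
Mass defect Δm = 8.066100 − 8.0109 = 0.055200 u
E_B = 0.055200 × 931.49 = 51.4182 MeV

51.42 MeV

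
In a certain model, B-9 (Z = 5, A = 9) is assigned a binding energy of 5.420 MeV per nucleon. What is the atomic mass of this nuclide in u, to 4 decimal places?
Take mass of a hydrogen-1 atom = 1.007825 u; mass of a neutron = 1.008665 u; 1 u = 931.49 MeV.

Total binding energy = 9 × 5.420 = 48.780 MeV
Mass defect = 48.780 MeV / (931.49 MeV/u) = 0.052368 u
Constituent mass = 5(1.007825) + 4(1.008665) = 9.073785 u
Atomic mass = 9.073785 − 0.052368 = 9.021417 u ≈ 9.0214 u (to 4 decimal places)

9.0214 u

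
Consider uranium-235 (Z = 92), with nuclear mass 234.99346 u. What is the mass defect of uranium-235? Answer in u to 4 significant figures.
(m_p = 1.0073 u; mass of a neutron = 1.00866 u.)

The nucleus contains 92 protons and 235 − 92 = 143 neutrons.
Σm = 92·m_p + 143·m_n = 92.6716 + 144.23838 = 236.90998 u
The mass defect is 236.90998 − 234.99346 = 1.91652 u.

1.917 u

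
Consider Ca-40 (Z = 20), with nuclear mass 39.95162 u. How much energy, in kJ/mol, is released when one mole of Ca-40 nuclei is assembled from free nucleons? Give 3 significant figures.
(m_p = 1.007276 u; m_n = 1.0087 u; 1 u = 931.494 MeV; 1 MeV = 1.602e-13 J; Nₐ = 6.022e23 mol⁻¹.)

3.31e+10 kJ/mol

The nucleus contains 20 protons and 40 − 20 = 20 neutrons.
Mass of separated nucleons = 20(1.007276) + 20(1.0087) = 20.145520 + 20.1740 = 40.319520 u
The mass defect is 40.319520 − 39.95162 = 0.367900 u.
E_B = 0.367900 × 931.494 = 342.697 MeV
Per nucleus in joules: 342.697 MeV × 1.602e-13 J/MeV = 5.4900e-11 J
Per mole: 5.4900e-11 J × 6.022e23 mol⁻¹ = 3.3061e+13 J/mol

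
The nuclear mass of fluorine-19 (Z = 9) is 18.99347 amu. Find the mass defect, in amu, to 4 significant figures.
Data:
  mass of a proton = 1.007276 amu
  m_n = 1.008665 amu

Z = 9, so N = A − Z = 19 − 9 = 10.
Mass of separated nucleons = 9(1.007276) + 10(1.008665) = 9.065484 + 10.086650 = 19.152134 amu
The mass defect is 19.152134 − 18.99347 = 0.158664 amu.

0.1587 amu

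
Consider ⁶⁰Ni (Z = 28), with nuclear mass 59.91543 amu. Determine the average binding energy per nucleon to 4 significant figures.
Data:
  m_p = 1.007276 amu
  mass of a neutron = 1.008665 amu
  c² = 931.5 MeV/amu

The nucleus contains 28 protons and 60 − 28 = 32 neutrons.
Σm = 28·m_p + 32·m_n = 28.203728 + 32.277280 = 60.481008 amu
The mass defect is 60.481008 − 59.91543 = 0.565578 amu.
Binding energy = Δm·c² = 0.565578 × 931.5 MeV/amu = 526.836 MeV
BE/A = 526.836 MeV / 60 = 8.781 MeV/nucleon

8.781 MeV/nucleon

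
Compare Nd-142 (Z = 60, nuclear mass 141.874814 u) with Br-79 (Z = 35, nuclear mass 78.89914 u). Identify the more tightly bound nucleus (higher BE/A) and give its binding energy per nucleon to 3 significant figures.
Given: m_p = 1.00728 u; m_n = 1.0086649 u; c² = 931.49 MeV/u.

Br-79; 8.69 MeV/nucleon

Nd-142: Σm = 60(1.00728) + 82(1.0086649) = 143.1473218 u; Δm = 1.2725078 u; E_B = 1185.3 MeV; E_B/A = 8.347 MeV
Br-79: Σm = 35(1.00728) + 44(1.0086649) = 79.6360556 u; Δm = 0.7369156 u; E_B = 686.43 MeV; E_B/A = 8.689 MeV
Br-79 has the higher binding energy per nucleon, so it is the more tightly bound nucleus.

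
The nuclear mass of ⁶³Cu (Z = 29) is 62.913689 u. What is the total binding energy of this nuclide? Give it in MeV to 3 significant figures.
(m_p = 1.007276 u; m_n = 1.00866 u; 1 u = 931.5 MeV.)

551 MeV

The nucleus contains 29 protons and 63 − 29 = 34 neutrons.
Σm = 29·m_p + 34·m_n = 29.211004 + 34.29444 = 63.505444 u
Δm = 63.505444 − 62.913689 = 0.591755 u
E_B = 0.591755 × 931.5 = 551.220 MeV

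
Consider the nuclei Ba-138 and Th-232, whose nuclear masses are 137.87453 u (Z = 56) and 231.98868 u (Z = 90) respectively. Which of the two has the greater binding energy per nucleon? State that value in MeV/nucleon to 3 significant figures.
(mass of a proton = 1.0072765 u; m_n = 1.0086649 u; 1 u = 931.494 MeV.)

Ba-138; 8.39 MeV/nucleon

Ba-138: Σm = 56(1.0072765) + 82(1.0086649) = 139.1180058 u; Δm = 1.2434758 u; E_B = 1158.3 MeV; E_B/A = 8.393 MeV
Th-232: Σm = 90(1.0072765) + 142(1.0086649) = 233.8853008 u; Δm = 1.8966208 u; E_B = 1766.7 MeV; E_B/A = 7.615 MeV
Ba-138 has the higher binding energy per nucleon, so it is the more tightly bound nucleus.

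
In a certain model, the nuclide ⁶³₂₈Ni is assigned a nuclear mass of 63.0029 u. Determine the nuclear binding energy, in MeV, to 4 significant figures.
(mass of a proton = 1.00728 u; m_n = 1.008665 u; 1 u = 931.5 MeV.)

Z = 28, so N = A − Z = 63 − 28 = 35.
Total constituent mass: 28 × 1.00728 + 35 × 1.008665 = 63.507115 u
Mass defect Δm = 63.507115 − 63.0029 = 0.504215 u
Converting to energy: 0.504215 u × 931.5 MeV/u = 469.676 MeV

469.7 MeV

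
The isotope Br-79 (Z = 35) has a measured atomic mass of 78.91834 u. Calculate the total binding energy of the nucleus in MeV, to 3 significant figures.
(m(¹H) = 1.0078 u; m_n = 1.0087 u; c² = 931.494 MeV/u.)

687 MeV

Z = 35, so N = A − Z = 79 − 35 = 44.
Mass of separated nucleons = 35(1.0078) + 44(1.0087) = 35.2730 + 44.3828 = 79.6558 u
Mass defect Δm = 79.6558 − 78.91834 = 0.73746 u
Binding energy = Δm·c² = 0.73746 × 931.494 MeV/u = 686.940 MeV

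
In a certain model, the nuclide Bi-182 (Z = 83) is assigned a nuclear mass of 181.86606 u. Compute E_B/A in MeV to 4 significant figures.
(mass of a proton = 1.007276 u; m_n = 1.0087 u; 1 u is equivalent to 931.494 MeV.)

8.185 MeV/nucleon

The nucleus contains 83 protons and 182 − 83 = 99 neutrons.
Σm = 83·m_p + 99·m_n = 83.603908 + 99.8613 = 183.465208 u
Mass defect Δm = 183.465208 − 181.86606 = 1.599148 u
E_B = 1.599148 × 931.494 = 1489.60 MeV
Per nucleon: 1489.60 / 182 = 8.185 MeV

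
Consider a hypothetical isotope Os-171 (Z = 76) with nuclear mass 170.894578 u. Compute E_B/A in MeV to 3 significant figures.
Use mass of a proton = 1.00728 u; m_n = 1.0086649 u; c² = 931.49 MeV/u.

Σm = 76·m_p + 95·m_n = 76.55328 + 95.8231655 = 172.3764455 u
Δm = 172.3764455 − 170.894578 = 1.4818675 u
Converting to energy: 1.4818675 u × 931.49 MeV/u = 1380.34 MeV
Per nucleon: 1380.34 / 171 = 8.072 MeV

8.07 MeV/nucleon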